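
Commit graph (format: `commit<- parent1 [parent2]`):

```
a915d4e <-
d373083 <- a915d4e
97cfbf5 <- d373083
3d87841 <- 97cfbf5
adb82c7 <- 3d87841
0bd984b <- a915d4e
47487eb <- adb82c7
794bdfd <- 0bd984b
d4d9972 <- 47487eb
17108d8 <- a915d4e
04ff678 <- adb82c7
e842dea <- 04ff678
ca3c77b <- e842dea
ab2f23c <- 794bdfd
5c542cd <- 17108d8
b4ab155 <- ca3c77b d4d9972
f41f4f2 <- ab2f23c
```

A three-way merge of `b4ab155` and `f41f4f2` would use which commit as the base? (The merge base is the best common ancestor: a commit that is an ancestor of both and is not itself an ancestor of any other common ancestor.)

a915d4e

Ancestors of b4ab155: {04ff678, 3d87841, 47487eb, 97cfbf5, a915d4e, adb82c7, b4ab155, ca3c77b, d373083, d4d9972, e842dea}.
Ancestors of f41f4f2: {0bd984b, 794bdfd, a915d4e, ab2f23c, f41f4f2}.
Common ancestors: {a915d4e}.
The only common ancestor is a915d4e, so it is the merge base.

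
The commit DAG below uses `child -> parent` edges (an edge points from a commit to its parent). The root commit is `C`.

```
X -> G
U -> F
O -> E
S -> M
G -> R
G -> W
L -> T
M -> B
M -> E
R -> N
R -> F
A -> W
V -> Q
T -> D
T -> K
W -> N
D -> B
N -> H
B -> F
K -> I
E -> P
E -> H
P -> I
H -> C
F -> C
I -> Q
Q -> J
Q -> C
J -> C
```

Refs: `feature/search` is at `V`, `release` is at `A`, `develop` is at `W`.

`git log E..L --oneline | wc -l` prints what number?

Reachable from L: {B, C, D, F, I, J, K, L, Q, T}.
Reachable from E: {C, E, H, I, J, P, Q}.
In L's history but not E's: {B, D, F, K, L, T} — 6 commits.

6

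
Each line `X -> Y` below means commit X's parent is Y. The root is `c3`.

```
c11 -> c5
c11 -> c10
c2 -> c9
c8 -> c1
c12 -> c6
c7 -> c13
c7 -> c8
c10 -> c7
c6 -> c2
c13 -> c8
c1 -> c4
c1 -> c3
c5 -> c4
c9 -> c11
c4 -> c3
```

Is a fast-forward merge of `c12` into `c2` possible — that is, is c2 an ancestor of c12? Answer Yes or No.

A fast-forward from c2 to c12 is possible iff c2 is an ancestor of c12.
Ancestors of c12: {c1, c10, c11, c12, c13, c2, c3, c4, c5, c6, c7, c8, c9}.
c2 is among them, so fast-forward is possible.

Yes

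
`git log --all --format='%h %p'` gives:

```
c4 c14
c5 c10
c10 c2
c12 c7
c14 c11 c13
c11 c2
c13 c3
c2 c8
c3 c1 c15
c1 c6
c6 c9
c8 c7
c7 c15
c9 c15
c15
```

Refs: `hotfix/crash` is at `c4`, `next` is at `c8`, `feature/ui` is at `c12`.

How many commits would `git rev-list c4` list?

Walking parent pointers from c4: reachable set = {c1, c11, c13, c14, c15, c2, c3, c4, c6, c7, c8, c9}.
That is 12 commits.

12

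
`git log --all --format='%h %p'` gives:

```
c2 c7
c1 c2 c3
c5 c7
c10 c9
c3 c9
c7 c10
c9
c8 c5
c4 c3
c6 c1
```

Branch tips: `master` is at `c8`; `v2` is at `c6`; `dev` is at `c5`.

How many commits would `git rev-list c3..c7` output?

Reachable from c7: {c10, c7, c9}.
Reachable from c3: {c3, c9}.
In c7's history but not c3's: {c10, c7} — 2 commits.

2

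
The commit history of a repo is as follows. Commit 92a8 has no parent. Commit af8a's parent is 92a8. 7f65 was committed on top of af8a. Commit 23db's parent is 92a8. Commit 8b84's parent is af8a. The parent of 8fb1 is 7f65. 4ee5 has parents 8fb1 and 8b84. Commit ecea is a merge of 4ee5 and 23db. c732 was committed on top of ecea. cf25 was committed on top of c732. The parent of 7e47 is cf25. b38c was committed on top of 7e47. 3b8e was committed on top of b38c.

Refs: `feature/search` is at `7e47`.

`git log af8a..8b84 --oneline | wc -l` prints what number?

Reachable from 8b84: {8b84, 92a8, af8a}.
Reachable from af8a: {92a8, af8a}.
In 8b84's history but not af8a's: {8b84} — 1 commit.

1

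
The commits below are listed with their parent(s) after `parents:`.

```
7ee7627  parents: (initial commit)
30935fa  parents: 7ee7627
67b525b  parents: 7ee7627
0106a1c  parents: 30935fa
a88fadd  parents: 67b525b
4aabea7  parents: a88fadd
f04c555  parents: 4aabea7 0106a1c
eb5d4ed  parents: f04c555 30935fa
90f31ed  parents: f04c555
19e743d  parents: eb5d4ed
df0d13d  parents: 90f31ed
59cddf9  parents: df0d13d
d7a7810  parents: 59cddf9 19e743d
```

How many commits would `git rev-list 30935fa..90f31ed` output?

Reachable from 90f31ed: {0106a1c, 30935fa, 4aabea7, 67b525b, 7ee7627, 90f31ed, a88fadd, f04c555}.
Reachable from 30935fa: {30935fa, 7ee7627}.
In 90f31ed's history but not 30935fa's: {0106a1c, 4aabea7, 67b525b, 90f31ed, a88fadd, f04c555} — 6 commits.

6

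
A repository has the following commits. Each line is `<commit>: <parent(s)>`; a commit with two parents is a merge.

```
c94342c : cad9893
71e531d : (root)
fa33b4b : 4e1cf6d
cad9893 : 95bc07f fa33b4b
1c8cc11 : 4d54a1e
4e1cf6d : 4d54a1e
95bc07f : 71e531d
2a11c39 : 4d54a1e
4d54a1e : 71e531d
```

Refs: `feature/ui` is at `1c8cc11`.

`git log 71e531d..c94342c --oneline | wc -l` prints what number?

6

Reachable from c94342c: {4d54a1e, 4e1cf6d, 71e531d, 95bc07f, c94342c, cad9893, fa33b4b}.
Reachable from 71e531d: {71e531d}.
In c94342c's history but not 71e531d's: {4d54a1e, 4e1cf6d, 95bc07f, c94342c, cad9893, fa33b4b} — 6 commits.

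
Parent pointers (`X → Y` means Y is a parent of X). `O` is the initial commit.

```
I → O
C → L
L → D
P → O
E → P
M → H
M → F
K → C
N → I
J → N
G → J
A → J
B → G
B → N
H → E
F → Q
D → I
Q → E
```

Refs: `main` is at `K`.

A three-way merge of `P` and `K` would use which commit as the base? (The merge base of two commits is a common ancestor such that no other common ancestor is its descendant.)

Ancestors of P: {O, P}.
Ancestors of K: {C, D, I, K, L, O}.
Common ancestors: {O}.
The only common ancestor is O, so it is the merge base.

O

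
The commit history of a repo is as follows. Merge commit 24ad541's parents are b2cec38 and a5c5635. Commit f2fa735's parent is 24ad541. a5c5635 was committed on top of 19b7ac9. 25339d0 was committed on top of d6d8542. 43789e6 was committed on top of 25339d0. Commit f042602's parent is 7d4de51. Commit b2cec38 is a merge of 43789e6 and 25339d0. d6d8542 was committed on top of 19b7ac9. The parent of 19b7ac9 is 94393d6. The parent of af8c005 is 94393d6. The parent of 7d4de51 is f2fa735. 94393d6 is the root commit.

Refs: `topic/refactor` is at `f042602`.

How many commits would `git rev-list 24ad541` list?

8

Walking parent pointers from 24ad541: reachable set = {19b7ac9, 24ad541, 25339d0, 43789e6, 94393d6, a5c5635, b2cec38, d6d8542}.
That is 8 commits.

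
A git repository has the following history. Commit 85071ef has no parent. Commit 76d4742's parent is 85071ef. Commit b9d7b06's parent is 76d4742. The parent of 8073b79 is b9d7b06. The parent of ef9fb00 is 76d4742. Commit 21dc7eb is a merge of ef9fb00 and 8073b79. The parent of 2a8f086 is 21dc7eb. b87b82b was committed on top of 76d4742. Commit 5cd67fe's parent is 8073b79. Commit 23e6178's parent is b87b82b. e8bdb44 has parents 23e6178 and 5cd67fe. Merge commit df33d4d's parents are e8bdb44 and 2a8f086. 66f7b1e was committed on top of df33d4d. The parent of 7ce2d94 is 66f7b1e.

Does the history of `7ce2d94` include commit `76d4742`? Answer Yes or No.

Yes

Ancestors of 7ce2d94 (commits reachable by following parents): {21dc7eb, 23e6178, 2a8f086, 5cd67fe, 66f7b1e, 76d4742, 7ce2d94, 8073b79, 85071ef, b87b82b, b9d7b06, df33d4d, e8bdb44, ef9fb00}.
76d4742 is in that set, so it is an ancestor of 7ce2d94.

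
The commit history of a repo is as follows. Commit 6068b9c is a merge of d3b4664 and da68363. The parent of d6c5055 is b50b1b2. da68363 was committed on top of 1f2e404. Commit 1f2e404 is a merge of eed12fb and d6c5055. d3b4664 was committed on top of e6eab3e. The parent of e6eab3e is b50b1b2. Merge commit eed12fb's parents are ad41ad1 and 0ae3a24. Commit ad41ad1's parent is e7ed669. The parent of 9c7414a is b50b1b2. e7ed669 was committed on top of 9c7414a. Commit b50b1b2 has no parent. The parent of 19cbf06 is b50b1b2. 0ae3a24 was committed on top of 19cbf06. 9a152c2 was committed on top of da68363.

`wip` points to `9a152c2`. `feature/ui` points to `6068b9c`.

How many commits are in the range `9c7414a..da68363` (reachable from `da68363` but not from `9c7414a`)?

8

Reachable from da68363: {0ae3a24, 19cbf06, 1f2e404, 9c7414a, ad41ad1, b50b1b2, d6c5055, da68363, e7ed669, eed12fb}.
Reachable from 9c7414a: {9c7414a, b50b1b2}.
In da68363's history but not 9c7414a's: {0ae3a24, 19cbf06, 1f2e404, ad41ad1, d6c5055, da68363, e7ed669, eed12fb} — 8 commits.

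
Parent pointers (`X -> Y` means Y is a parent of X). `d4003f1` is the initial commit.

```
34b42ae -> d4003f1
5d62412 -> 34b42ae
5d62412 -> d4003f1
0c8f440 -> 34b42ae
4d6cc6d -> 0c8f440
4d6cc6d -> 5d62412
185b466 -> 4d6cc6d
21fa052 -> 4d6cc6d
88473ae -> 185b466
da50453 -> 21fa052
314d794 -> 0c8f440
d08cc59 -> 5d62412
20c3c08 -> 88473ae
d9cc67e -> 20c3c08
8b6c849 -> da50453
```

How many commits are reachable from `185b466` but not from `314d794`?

Reachable from 185b466: {0c8f440, 185b466, 34b42ae, 4d6cc6d, 5d62412, d4003f1}.
Reachable from 314d794: {0c8f440, 314d794, 34b42ae, d4003f1}.
In 185b466's history but not 314d794's: {185b466, 4d6cc6d, 5d62412} — 3 commits.

3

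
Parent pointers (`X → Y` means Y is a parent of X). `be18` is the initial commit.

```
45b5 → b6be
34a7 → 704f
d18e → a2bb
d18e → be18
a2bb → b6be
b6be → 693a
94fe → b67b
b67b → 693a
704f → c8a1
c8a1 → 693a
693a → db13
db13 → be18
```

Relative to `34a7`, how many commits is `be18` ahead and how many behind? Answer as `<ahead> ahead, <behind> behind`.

Reachable from be18: {be18}.
Reachable from 34a7: {34a7, 693a, 704f, be18, c8a1, db13}.
Only in be18's history (ahead): {} — 0.
Only in 34a7's history (behind): {34a7, 693a, 704f, c8a1, db13} — 5.

0 ahead, 5 behind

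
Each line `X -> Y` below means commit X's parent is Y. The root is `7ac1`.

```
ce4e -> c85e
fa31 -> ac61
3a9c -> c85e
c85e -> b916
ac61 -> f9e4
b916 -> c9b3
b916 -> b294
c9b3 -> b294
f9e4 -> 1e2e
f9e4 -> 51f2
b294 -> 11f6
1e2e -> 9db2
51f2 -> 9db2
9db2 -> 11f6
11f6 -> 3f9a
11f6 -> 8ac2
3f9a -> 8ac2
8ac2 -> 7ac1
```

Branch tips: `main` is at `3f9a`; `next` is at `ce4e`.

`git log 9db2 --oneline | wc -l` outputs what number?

5

Walking parent pointers from 9db2: reachable set = {11f6, 3f9a, 7ac1, 8ac2, 9db2}.
That is 5 commits.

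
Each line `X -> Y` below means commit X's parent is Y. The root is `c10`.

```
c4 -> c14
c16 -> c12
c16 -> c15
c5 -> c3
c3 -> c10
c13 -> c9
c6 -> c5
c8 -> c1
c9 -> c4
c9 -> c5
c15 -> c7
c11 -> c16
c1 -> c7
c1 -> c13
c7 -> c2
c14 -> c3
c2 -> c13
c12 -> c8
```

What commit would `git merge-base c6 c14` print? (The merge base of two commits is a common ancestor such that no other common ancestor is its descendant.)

c3

Ancestors of c6: {c10, c3, c5, c6}.
Ancestors of c14: {c10, c14, c3}.
Common ancestors: {c10, c3}.
Among these, c3 is not an ancestor of any other common ancestor — it is the merge base.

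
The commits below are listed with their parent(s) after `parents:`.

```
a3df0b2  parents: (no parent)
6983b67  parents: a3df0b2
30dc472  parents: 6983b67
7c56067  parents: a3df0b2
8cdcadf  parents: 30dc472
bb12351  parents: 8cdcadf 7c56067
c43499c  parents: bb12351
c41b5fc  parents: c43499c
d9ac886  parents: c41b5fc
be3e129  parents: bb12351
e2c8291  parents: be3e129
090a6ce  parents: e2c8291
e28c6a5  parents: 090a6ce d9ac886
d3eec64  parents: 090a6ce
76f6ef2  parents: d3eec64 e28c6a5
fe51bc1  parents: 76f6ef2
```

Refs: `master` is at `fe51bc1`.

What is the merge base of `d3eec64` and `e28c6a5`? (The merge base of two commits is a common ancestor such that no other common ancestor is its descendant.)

Ancestors of d3eec64: {090a6ce, 30dc472, 6983b67, 7c56067, 8cdcadf, a3df0b2, bb12351, be3e129, d3eec64, e2c8291}.
Ancestors of e28c6a5: {090a6ce, 30dc472, 6983b67, 7c56067, 8cdcadf, a3df0b2, bb12351, be3e129, c41b5fc, c43499c, d9ac886, e28c6a5, e2c8291}.
Common ancestors: {090a6ce, 30dc472, 6983b67, 7c56067, 8cdcadf, a3df0b2, bb12351, be3e129, e2c8291}.
Among these, 090a6ce is not an ancestor of any other common ancestor — it is the merge base.

090a6ce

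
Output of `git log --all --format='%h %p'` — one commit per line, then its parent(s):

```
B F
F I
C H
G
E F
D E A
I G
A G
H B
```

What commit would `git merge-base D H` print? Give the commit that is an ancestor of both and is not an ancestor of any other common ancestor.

F

Ancestors of D: {A, D, E, F, G, I}.
Ancestors of H: {B, F, G, H, I}.
Common ancestors: {F, G, I}.
Among these, F is not an ancestor of any other common ancestor — it is the merge base.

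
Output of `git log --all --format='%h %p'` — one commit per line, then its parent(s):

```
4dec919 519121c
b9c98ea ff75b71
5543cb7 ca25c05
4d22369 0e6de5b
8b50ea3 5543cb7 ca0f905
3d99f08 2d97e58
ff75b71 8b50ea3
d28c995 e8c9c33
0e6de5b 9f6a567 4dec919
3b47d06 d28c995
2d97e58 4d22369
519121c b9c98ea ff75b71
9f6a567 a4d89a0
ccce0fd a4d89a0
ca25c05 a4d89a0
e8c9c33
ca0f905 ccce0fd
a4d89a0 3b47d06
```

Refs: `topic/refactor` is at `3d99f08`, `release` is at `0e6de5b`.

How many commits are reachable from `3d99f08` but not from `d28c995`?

16

Reachable from 3d99f08: {0e6de5b, 2d97e58, 3b47d06, 3d99f08, 4d22369, 4dec919, 519121c, 5543cb7, 8b50ea3, 9f6a567, a4d89a0, b9c98ea, ca0f905, ca25c05, ccce0fd, d28c995, e8c9c33, ff75b71}.
Reachable from d28c995: {d28c995, e8c9c33}.
In 3d99f08's history but not d28c995's: {0e6de5b, 2d97e58, 3b47d06, 3d99f08, 4d22369, 4dec919, 519121c, 5543cb7, 8b50ea3, 9f6a567, a4d89a0, b9c98ea, ca0f905, ca25c05, ccce0fd, ff75b71} — 16 commits.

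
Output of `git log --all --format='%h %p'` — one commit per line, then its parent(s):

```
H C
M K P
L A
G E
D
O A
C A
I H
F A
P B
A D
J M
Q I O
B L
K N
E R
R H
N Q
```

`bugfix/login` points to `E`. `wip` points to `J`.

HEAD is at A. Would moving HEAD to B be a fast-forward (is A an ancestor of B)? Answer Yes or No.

Yes

A fast-forward from A to B is possible iff A is an ancestor of B.
Ancestors of B: {A, B, D, L}.
A is among them, so fast-forward is possible.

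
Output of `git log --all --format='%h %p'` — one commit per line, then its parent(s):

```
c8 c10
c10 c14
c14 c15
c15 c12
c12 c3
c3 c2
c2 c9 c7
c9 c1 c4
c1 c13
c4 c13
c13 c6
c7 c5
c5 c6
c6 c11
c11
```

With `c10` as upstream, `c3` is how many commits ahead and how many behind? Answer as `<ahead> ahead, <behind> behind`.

0 ahead, 4 behind

Reachable from c3: {c1, c11, c13, c2, c3, c4, c5, c6, c7, c9}.
Reachable from c10: {c1, c10, c11, c12, c13, c14, c15, c2, c3, c4, c5, c6, c7, c9}.
Only in c3's history (ahead): {} — 0.
Only in c10's history (behind): {c10, c12, c14, c15} — 4.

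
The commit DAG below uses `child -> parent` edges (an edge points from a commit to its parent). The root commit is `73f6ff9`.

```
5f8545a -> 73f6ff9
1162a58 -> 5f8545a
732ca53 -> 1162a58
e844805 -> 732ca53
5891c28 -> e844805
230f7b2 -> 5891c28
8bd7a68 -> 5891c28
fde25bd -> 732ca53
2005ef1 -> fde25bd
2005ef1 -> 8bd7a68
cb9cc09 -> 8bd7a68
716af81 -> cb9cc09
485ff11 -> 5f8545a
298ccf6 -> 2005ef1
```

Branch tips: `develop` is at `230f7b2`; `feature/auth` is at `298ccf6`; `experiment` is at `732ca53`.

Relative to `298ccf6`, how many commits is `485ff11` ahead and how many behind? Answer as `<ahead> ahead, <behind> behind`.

1 ahead, 8 behind

Reachable from 485ff11: {485ff11, 5f8545a, 73f6ff9}.
Reachable from 298ccf6: {1162a58, 2005ef1, 298ccf6, 5891c28, 5f8545a, 732ca53, 73f6ff9, 8bd7a68, e844805, fde25bd}.
Only in 485ff11's history (ahead): {485ff11} — 1.
Only in 298ccf6's history (behind): {1162a58, 2005ef1, 298ccf6, 5891c28, 732ca53, 8bd7a68, e844805, fde25bd} — 8.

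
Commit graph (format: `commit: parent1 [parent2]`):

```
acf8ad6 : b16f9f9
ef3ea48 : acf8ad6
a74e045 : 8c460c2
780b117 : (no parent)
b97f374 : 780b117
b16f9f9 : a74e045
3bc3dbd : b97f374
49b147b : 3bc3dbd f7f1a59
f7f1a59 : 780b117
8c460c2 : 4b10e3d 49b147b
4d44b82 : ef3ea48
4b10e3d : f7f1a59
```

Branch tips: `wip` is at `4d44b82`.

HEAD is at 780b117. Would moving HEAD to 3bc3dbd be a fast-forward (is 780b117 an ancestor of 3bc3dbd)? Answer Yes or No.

Yes

A fast-forward from 780b117 to 3bc3dbd is possible iff 780b117 is an ancestor of 3bc3dbd.
Ancestors of 3bc3dbd: {3bc3dbd, 780b117, b97f374}.
780b117 is among them, so fast-forward is possible.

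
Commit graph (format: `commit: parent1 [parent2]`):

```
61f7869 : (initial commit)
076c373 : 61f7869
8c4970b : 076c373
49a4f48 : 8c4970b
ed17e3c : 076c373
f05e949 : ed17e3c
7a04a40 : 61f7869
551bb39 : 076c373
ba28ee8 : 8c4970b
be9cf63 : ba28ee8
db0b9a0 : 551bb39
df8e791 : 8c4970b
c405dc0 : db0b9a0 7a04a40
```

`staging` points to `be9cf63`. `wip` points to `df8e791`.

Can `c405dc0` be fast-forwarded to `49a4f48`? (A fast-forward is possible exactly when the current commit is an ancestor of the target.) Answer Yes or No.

A fast-forward from c405dc0 to 49a4f48 is possible iff c405dc0 is an ancestor of 49a4f48.
Ancestors of 49a4f48: {076c373, 49a4f48, 61f7869, 8c4970b}.
c405dc0 is not among them, so fast-forward is not possible.

No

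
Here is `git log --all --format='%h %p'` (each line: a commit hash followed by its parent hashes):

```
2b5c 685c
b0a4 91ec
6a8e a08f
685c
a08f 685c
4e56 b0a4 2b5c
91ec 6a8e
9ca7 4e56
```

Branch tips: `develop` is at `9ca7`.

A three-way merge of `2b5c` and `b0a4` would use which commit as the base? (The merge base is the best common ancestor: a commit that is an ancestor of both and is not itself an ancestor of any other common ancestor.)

685c

Ancestors of 2b5c: {2b5c, 685c}.
Ancestors of b0a4: {685c, 6a8e, 91ec, a08f, b0a4}.
Common ancestors: {685c}.
The only common ancestor is 685c, so it is the merge base.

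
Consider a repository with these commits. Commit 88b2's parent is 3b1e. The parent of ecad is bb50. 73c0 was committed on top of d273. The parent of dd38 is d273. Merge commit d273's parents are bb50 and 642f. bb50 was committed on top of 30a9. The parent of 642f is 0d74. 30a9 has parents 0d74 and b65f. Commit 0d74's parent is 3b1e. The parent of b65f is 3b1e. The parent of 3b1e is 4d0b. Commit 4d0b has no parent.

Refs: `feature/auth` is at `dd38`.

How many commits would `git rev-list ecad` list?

Walking parent pointers from ecad: reachable set = {0d74, 30a9, 3b1e, 4d0b, b65f, bb50, ecad}.
That is 7 commits.

7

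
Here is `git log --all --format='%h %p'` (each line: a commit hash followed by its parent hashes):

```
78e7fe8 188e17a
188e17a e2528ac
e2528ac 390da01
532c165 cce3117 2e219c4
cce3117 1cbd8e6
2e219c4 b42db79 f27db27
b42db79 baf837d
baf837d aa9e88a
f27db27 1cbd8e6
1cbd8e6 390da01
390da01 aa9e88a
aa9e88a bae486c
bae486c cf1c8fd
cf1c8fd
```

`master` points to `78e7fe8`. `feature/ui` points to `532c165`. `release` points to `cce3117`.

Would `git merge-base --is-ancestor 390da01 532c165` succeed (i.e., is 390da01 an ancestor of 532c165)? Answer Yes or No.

Ancestors of 532c165 (commits reachable by following parents): {1cbd8e6, 2e219c4, 390da01, 532c165, aa9e88a, b42db79, bae486c, baf837d, cce3117, cf1c8fd, f27db27}.
390da01 is in that set, so it is an ancestor of 532c165.

Yes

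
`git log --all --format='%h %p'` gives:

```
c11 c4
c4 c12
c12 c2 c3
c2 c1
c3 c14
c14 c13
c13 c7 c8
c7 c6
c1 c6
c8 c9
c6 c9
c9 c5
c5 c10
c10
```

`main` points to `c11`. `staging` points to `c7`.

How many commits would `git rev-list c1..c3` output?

Reachable from c3: {c10, c13, c14, c3, c5, c6, c7, c8, c9}.
Reachable from c1: {c1, c10, c5, c6, c9}.
In c3's history but not c1's: {c13, c14, c3, c7, c8} — 5 commits.

5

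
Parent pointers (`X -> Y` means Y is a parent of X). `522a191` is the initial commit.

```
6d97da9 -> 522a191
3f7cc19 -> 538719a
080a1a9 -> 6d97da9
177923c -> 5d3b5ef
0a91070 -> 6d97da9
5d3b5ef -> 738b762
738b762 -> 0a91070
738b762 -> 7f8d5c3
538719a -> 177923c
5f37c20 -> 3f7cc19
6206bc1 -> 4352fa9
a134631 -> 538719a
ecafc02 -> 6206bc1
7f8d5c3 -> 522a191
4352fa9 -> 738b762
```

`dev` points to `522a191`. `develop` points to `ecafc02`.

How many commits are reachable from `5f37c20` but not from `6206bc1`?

5

Reachable from 5f37c20: {0a91070, 177923c, 3f7cc19, 522a191, 538719a, 5d3b5ef, 5f37c20, 6d97da9, 738b762, 7f8d5c3}.
Reachable from 6206bc1: {0a91070, 4352fa9, 522a191, 6206bc1, 6d97da9, 738b762, 7f8d5c3}.
In 5f37c20's history but not 6206bc1's: {177923c, 3f7cc19, 538719a, 5d3b5ef, 5f37c20} — 5 commits.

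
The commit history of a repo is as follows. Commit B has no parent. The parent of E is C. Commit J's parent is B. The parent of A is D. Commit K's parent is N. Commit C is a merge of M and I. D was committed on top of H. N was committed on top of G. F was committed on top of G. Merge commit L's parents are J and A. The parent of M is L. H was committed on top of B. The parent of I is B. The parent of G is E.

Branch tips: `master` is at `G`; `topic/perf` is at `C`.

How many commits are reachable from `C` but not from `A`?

5

Reachable from C: {A, B, C, D, H, I, J, L, M}.
Reachable from A: {A, B, D, H}.
In C's history but not A's: {C, I, J, L, M} — 5 commits.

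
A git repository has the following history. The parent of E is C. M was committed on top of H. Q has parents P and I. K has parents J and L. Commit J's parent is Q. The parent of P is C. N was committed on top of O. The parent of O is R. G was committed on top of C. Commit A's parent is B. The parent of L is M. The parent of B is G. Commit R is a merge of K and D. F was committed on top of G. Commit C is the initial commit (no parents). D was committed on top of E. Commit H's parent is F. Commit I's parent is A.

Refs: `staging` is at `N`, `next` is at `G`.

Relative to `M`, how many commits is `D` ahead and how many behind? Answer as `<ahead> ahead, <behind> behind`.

Reachable from D: {C, D, E}.
Reachable from M: {C, F, G, H, M}.
Only in D's history (ahead): {D, E} — 2.
Only in M's history (behind): {F, G, H, M} — 4.

2 ahead, 4 behind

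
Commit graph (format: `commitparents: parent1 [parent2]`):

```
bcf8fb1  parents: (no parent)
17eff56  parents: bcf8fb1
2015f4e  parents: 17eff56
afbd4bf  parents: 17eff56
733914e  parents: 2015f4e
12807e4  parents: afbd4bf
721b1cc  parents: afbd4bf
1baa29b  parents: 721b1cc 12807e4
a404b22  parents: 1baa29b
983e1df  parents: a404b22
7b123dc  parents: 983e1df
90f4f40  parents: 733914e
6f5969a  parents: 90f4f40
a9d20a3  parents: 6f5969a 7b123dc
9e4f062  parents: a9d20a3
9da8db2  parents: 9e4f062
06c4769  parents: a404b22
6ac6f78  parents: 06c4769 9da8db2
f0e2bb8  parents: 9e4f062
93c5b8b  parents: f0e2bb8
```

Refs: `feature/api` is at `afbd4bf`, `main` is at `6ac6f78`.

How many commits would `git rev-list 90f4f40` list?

Walking parent pointers from 90f4f40: reachable set = {17eff56, 2015f4e, 733914e, 90f4f40, bcf8fb1}.
That is 5 commits.

5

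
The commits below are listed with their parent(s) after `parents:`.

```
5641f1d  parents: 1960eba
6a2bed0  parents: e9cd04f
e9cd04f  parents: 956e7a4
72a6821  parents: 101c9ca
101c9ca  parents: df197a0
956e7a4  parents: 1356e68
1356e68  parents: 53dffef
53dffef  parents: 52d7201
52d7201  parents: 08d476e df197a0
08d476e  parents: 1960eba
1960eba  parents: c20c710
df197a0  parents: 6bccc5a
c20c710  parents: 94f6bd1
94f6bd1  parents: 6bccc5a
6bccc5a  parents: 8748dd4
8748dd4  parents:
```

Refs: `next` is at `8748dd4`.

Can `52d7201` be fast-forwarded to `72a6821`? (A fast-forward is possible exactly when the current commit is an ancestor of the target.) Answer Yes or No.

A fast-forward from 52d7201 to 72a6821 is possible iff 52d7201 is an ancestor of 72a6821.
Ancestors of 72a6821: {101c9ca, 6bccc5a, 72a6821, 8748dd4, df197a0}.
52d7201 is not among them, so fast-forward is not possible.

No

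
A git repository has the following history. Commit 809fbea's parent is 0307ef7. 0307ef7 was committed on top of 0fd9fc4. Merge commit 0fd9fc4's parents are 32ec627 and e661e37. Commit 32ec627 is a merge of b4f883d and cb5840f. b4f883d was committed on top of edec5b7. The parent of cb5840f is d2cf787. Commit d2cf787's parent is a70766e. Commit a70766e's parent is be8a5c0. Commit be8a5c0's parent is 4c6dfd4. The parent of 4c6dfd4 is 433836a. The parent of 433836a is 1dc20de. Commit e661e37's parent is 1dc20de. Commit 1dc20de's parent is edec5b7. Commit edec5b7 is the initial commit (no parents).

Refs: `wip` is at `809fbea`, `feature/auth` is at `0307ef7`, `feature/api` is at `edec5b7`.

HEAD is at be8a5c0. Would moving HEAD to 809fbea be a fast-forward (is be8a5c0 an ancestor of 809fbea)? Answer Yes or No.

Yes

A fast-forward from be8a5c0 to 809fbea is possible iff be8a5c0 is an ancestor of 809fbea.
Ancestors of 809fbea: {0307ef7, 0fd9fc4, 1dc20de, 32ec627, 433836a, 4c6dfd4, 809fbea, a70766e, b4f883d, be8a5c0, cb5840f, d2cf787, e661e37, edec5b7}.
be8a5c0 is among them, so fast-forward is possible.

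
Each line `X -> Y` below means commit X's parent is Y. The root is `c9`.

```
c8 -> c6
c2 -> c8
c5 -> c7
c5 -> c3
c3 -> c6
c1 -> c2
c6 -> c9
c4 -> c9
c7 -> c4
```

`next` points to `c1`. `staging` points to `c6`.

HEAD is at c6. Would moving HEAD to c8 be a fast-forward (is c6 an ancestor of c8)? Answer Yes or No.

A fast-forward from c6 to c8 is possible iff c6 is an ancestor of c8.
Ancestors of c8: {c6, c8, c9}.
c6 is among them, so fast-forward is possible.

Yes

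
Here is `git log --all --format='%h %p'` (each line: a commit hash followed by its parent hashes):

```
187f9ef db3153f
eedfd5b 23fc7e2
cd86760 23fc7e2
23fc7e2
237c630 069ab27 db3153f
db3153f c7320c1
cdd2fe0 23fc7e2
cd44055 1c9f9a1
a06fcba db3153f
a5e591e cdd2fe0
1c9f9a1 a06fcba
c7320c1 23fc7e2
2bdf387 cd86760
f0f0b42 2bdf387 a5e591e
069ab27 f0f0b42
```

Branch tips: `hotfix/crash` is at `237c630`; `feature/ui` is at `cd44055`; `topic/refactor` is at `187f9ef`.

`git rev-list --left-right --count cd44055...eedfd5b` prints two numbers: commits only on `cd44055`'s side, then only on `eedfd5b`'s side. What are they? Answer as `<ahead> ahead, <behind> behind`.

5 ahead, 1 behind

Reachable from cd44055: {1c9f9a1, 23fc7e2, a06fcba, c7320c1, cd44055, db3153f}.
Reachable from eedfd5b: {23fc7e2, eedfd5b}.
Only in cd44055's history (ahead): {1c9f9a1, a06fcba, c7320c1, cd44055, db3153f} — 5.
Only in eedfd5b's history (behind): {eedfd5b} — 1.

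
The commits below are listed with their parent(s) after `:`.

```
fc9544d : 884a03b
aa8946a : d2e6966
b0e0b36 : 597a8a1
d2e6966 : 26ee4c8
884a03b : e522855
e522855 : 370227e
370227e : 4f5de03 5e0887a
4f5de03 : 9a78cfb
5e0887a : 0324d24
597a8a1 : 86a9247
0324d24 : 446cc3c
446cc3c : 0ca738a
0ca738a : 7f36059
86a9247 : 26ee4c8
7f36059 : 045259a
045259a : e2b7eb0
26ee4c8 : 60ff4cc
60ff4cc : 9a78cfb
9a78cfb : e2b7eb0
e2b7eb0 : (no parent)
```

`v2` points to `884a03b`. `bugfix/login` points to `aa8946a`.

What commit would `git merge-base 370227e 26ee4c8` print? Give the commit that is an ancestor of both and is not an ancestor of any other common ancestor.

Ancestors of 370227e: {0324d24, 045259a, 0ca738a, 370227e, 446cc3c, 4f5de03, 5e0887a, 7f36059, 9a78cfb, e2b7eb0}.
Ancestors of 26ee4c8: {26ee4c8, 60ff4cc, 9a78cfb, e2b7eb0}.
Common ancestors: {9a78cfb, e2b7eb0}.
Among these, 9a78cfb is not an ancestor of any other common ancestor — it is the merge base.

9a78cfb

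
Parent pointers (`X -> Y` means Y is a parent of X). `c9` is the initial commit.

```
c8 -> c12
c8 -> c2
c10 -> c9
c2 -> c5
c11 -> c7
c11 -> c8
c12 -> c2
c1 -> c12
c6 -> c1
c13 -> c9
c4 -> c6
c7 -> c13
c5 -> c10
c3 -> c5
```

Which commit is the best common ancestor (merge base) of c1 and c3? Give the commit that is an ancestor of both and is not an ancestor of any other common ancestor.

c5

Ancestors of c1: {c1, c10, c12, c2, c5, c9}.
Ancestors of c3: {c10, c3, c5, c9}.
Common ancestors: {c10, c5, c9}.
Among these, c5 is not an ancestor of any other common ancestor — it is the merge base.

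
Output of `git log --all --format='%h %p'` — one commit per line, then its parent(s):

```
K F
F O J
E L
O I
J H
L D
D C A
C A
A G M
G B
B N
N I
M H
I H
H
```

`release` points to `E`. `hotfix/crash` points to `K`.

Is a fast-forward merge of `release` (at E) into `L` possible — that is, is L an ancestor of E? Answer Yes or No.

A fast-forward from L to E is possible iff L is an ancestor of E.
Ancestors of E: {A, B, C, D, E, G, H, I, L, M, N}.
L is among them, so fast-forward is possible.

Yes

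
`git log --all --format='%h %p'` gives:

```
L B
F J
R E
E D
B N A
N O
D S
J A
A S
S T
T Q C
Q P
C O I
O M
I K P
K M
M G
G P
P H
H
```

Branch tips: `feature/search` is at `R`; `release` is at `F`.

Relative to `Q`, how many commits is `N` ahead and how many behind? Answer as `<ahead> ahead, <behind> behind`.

4 ahead, 1 behind

Reachable from N: {G, H, M, N, O, P}.
Reachable from Q: {H, P, Q}.
Only in N's history (ahead): {G, M, N, O} — 4.
Only in Q's history (behind): {Q} — 1.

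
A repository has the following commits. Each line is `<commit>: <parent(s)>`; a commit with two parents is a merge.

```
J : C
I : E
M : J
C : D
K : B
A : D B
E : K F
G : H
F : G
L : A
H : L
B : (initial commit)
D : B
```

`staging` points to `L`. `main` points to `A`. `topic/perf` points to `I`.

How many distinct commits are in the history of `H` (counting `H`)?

5

Walking parent pointers from H: reachable set = {A, B, D, H, L}.
That is 5 commits.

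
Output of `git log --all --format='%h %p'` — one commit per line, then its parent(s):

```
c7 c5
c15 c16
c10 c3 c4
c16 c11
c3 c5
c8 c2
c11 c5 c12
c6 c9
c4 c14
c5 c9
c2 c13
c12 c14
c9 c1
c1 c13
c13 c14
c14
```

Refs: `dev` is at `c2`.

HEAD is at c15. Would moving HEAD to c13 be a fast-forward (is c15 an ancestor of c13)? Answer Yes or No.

No

A fast-forward from c15 to c13 is possible iff c15 is an ancestor of c13.
Ancestors of c13: {c13, c14}.
c15 is not among them, so fast-forward is not possible.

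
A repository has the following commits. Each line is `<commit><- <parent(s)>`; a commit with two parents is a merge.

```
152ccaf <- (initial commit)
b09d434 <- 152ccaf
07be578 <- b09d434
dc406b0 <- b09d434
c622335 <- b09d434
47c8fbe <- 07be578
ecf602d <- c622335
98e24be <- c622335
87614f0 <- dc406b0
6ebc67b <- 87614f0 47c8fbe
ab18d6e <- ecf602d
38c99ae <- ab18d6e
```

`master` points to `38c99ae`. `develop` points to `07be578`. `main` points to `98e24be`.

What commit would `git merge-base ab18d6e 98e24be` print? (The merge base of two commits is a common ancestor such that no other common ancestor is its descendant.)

c622335

Ancestors of ab18d6e: {152ccaf, ab18d6e, b09d434, c622335, ecf602d}.
Ancestors of 98e24be: {152ccaf, 98e24be, b09d434, c622335}.
Common ancestors: {152ccaf, b09d434, c622335}.
Among these, c622335 is not an ancestor of any other common ancestor — it is the merge base.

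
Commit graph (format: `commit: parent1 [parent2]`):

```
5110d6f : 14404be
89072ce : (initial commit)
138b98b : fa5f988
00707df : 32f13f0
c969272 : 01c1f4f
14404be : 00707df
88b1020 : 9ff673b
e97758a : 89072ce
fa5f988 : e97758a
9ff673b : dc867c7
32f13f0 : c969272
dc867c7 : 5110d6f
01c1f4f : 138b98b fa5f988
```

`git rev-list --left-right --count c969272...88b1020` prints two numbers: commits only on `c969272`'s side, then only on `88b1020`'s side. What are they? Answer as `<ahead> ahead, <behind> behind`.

Reachable from c969272: {01c1f4f, 138b98b, 89072ce, c969272, e97758a, fa5f988}.
Reachable from 88b1020: {00707df, 01c1f4f, 138b98b, 14404be, 32f13f0, 5110d6f, 88b1020, 89072ce, 9ff673b, c969272, dc867c7, e97758a, fa5f988}.
Only in c969272's history (ahead): {} — 0.
Only in 88b1020's history (behind): {00707df, 14404be, 32f13f0, 5110d6f, 88b1020, 9ff673b, dc867c7} — 7.

0 ahead, 7 behind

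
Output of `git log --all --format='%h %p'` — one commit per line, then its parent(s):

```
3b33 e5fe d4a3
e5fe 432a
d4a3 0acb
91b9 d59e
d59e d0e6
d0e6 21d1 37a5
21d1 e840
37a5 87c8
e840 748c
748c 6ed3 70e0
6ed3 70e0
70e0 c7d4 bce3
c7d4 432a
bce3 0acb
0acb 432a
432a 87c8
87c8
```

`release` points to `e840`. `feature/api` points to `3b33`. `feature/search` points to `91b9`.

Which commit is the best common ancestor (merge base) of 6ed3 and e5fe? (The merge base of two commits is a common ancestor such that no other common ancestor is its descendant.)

432a

Ancestors of 6ed3: {0acb, 432a, 6ed3, 70e0, 87c8, bce3, c7d4}.
Ancestors of e5fe: {432a, 87c8, e5fe}.
Common ancestors: {432a, 87c8}.
Among these, 432a is not an ancestor of any other common ancestor — it is the merge base.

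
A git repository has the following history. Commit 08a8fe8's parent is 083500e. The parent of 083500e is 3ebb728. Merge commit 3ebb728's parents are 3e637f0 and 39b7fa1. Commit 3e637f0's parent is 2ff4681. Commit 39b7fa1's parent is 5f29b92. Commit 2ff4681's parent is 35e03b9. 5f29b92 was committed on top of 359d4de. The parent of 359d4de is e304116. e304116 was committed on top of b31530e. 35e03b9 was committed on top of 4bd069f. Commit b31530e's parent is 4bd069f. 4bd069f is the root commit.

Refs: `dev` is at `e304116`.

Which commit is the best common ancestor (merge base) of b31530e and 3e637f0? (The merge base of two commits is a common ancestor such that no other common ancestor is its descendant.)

4bd069f

Ancestors of b31530e: {4bd069f, b31530e}.
Ancestors of 3e637f0: {2ff4681, 35e03b9, 3e637f0, 4bd069f}.
Common ancestors: {4bd069f}.
The only common ancestor is 4bd069f, so it is the merge base.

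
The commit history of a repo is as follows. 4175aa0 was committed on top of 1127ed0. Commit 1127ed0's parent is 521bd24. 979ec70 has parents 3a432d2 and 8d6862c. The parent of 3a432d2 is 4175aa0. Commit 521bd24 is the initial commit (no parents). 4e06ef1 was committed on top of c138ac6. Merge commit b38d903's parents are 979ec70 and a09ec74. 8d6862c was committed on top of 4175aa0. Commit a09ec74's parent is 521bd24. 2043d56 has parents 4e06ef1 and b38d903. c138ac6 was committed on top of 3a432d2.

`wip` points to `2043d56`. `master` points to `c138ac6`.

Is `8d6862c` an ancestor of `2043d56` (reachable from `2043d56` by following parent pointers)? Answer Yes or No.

Yes

Ancestors of 2043d56 (commits reachable by following parents): {1127ed0, 2043d56, 3a432d2, 4175aa0, 4e06ef1, 521bd24, 8d6862c, 979ec70, a09ec74, b38d903, c138ac6}.
8d6862c is in that set, so it is an ancestor of 2043d56.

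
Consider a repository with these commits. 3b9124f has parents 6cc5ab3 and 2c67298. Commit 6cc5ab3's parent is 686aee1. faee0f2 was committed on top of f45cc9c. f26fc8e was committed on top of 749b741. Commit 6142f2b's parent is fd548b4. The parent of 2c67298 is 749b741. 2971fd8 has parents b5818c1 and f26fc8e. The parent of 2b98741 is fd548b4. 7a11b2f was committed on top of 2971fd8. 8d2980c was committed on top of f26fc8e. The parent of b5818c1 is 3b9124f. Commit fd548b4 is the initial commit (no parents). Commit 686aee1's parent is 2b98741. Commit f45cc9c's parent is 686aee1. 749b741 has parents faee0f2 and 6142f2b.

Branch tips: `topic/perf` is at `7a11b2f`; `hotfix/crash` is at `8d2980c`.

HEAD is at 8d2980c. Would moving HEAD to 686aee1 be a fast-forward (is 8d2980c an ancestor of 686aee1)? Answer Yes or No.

No

A fast-forward from 8d2980c to 686aee1 is possible iff 8d2980c is an ancestor of 686aee1.
Ancestors of 686aee1: {2b98741, 686aee1, fd548b4}.
8d2980c is not among them, so fast-forward is not possible.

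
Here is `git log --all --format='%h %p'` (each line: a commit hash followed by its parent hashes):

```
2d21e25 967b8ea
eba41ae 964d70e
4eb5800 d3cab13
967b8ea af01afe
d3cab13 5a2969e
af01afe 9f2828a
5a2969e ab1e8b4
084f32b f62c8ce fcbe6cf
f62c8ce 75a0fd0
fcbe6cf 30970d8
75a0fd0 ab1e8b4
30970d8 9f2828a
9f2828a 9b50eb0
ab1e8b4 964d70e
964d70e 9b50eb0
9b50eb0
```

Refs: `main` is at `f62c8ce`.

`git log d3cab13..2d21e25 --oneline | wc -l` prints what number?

Reachable from 2d21e25: {2d21e25, 967b8ea, 9b50eb0, 9f2828a, af01afe}.
Reachable from d3cab13: {5a2969e, 964d70e, 9b50eb0, ab1e8b4, d3cab13}.
In 2d21e25's history but not d3cab13's: {2d21e25, 967b8ea, 9f2828a, af01afe} — 4 commits.

4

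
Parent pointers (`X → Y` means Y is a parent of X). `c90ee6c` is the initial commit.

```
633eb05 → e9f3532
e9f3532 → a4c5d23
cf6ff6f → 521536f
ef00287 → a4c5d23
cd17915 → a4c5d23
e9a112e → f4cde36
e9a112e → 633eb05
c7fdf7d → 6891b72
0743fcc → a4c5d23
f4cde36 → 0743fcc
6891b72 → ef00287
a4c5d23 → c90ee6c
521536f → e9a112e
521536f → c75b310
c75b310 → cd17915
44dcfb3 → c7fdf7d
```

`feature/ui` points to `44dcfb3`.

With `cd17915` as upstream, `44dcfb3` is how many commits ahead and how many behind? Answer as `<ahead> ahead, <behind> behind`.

4 ahead, 1 behind

Reachable from 44dcfb3: {44dcfb3, 6891b72, a4c5d23, c7fdf7d, c90ee6c, ef00287}.
Reachable from cd17915: {a4c5d23, c90ee6c, cd17915}.
Only in 44dcfb3's history (ahead): {44dcfb3, 6891b72, c7fdf7d, ef00287} — 4.
Only in cd17915's history (behind): {cd17915} — 1.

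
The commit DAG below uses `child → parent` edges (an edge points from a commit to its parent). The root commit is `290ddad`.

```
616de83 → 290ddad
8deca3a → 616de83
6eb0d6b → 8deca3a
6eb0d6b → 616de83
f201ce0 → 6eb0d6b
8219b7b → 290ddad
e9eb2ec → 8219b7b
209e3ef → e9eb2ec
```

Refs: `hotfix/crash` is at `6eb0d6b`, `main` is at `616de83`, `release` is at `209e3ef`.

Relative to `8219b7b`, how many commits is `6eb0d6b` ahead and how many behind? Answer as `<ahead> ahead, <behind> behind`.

Reachable from 6eb0d6b: {290ddad, 616de83, 6eb0d6b, 8deca3a}.
Reachable from 8219b7b: {290ddad, 8219b7b}.
Only in 6eb0d6b's history (ahead): {616de83, 6eb0d6b, 8deca3a} — 3.
Only in 8219b7b's history (behind): {8219b7b} — 1.

3 ahead, 1 behind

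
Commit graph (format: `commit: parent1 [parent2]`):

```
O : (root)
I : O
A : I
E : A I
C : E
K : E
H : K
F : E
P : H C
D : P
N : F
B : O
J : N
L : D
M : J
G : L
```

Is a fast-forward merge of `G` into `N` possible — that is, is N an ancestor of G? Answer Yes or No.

No

A fast-forward from N to G is possible iff N is an ancestor of G.
Ancestors of G: {A, C, D, E, G, H, I, K, L, O, P}.
N is not among them, so fast-forward is not possible.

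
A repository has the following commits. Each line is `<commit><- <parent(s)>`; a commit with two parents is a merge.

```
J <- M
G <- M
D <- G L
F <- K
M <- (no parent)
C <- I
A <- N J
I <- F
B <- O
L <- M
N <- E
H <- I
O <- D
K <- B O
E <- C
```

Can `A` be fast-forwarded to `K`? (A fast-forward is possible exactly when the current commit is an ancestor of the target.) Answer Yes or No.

A fast-forward from A to K is possible iff A is an ancestor of K.
Ancestors of K: {B, D, G, K, L, M, O}.
A is not among them, so fast-forward is not possible.

No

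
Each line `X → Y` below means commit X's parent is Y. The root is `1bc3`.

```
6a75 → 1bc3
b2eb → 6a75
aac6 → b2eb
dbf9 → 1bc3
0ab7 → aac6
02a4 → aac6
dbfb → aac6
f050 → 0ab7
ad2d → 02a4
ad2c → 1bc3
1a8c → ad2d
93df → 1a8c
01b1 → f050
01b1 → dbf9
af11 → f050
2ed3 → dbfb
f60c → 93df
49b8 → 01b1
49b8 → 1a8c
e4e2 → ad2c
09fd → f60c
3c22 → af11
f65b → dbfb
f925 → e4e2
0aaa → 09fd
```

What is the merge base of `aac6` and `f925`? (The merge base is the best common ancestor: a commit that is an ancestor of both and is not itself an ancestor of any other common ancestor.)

Ancestors of aac6: {1bc3, 6a75, aac6, b2eb}.
Ancestors of f925: {1bc3, ad2c, e4e2, f925}.
Common ancestors: {1bc3}.
The only common ancestor is 1bc3, so it is the merge base.

1bc3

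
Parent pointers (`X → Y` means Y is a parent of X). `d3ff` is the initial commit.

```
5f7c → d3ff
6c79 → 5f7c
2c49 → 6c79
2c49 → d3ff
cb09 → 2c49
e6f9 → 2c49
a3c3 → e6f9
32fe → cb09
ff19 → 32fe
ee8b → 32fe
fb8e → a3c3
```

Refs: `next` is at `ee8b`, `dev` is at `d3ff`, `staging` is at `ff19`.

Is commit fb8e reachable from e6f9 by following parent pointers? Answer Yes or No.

Ancestors of e6f9: {2c49, 5f7c, 6c79, d3ff, e6f9}.
fb8e is not in that set, so it is not an ancestor of e6f9.

No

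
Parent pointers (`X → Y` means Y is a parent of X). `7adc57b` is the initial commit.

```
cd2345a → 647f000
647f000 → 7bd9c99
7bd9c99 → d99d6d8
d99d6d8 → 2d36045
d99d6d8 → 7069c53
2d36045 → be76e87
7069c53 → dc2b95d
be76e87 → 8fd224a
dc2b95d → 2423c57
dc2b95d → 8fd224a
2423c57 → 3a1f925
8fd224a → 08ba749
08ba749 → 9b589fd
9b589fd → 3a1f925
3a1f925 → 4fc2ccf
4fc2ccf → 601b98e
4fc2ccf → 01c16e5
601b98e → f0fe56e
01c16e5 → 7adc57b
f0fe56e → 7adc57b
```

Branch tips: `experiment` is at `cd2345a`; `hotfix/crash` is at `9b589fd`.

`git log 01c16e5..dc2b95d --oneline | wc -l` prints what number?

Reachable from dc2b95d: {01c16e5, 08ba749, 2423c57, 3a1f925, 4fc2ccf, 601b98e, 7adc57b, 8fd224a, 9b589fd, dc2b95d, f0fe56e}.
Reachable from 01c16e5: {01c16e5, 7adc57b}.
In dc2b95d's history but not 01c16e5's: {08ba749, 2423c57, 3a1f925, 4fc2ccf, 601b98e, 8fd224a, 9b589fd, dc2b95d, f0fe56e} — 9 commits.

9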